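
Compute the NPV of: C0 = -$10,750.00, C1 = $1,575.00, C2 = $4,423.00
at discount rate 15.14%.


Formula: NPV = C0 + C1/(1+r) + C2/(1+r)^2
Discount C1: $1,575.00 / (1 + 0.1514) = $1,367.90
Discount C2: $4,423.00 / (1 + 0.1514)^2 = $3,336.30
NPV = -$10,750.00 + $1,367.90 + $3,336.30 = -$6,045.80

-$6,045.80


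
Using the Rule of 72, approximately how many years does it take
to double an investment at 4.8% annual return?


Formula: Years ≈ 72 / r
Substituting: Years ≈ 72 / 4.8
Years ≈ 15.0

15.0 years


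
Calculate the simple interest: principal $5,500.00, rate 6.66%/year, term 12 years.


Formula: I = P * r * t
Substituting: I = $5,500.00 * 0.0666 * 12
Step: I = $5,500.00 * 0.7992
I = $4,395.60

$4,395.60


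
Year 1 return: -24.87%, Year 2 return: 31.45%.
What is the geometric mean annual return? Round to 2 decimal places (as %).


Formula: Geometric mean = ((1+r1)*(1+r2))^(1/2) - 1
Product: (1 + -0.2487) * (1 + 0.3145) = 0.7513 * 1.3145 = 0.987584
Square root: 0.987584^0.5 = 0.993773
Geometric mean = 0.993773 - 1 = -0.006227
As percentage: -0.62%

-0.62%


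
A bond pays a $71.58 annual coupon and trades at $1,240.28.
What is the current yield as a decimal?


Formula: Current yield = annual coupon / price
Substituting: CY = $71.58 / $1,240.28
CY = 0.057713

0.057713


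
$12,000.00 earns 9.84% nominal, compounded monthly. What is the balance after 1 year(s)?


Formula: FV = P * (1 + r/m)^(m*t)
Period rate: r/m = 0.0984 / 12 = 0.0082
Total periods: m*t = 12 * 1 = 12
Growth factor: (1 + 0.0082)^12 = 1.102961
FV = $12,000.00 * 1.102961 = $13,235.54

$13,235.54


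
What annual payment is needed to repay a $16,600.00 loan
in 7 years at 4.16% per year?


Formula: PMT = PV * r / (1 - (1+r)^(-n))
Denominator: 1 - (1 + 0.0416)^(-7) = 0.248216
Numerator: $16,600.00 * 0.0416 = 690.56
PMT = 690.56 / 0.248216 = $2,782.10

$2,782.10


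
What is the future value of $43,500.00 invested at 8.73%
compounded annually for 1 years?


Formula: FV = P * (1 + r)^n
Substituting: FV = $43,500.00 * (1 + 0.0873)^1
Growth factor: (1.0873)^1 = 1.0873
FV = $43,500.00 * 1.0873 = $47,297.55

$47,297.55


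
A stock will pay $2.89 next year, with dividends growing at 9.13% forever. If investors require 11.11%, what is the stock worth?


Formula: P = D1 / (r - g)
Spread: r - g = 0.1111 - 0.0913 = 0.0198
Substituting: P = $2.89 / 0.0198
P = $145.96

$145.96


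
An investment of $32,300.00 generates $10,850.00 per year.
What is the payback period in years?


Formula: Payback = investment / annual cash flow
Substituting: Payback = $32,300.00 / $10,850.00
Payback = 2.977 years

2.977 years


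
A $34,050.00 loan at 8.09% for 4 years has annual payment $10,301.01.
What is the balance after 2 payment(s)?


Formula: Balance = PV*(1+r)^k - PMT*((1+r)^k - 1)/r
Growth: (1 + 0.0809)^2 = 1.168345
Accumulated factor: ((1+r)^k - 1)/r = 2.0809
Balance = $34,050.00 * 1.168345 - $10,301.01 * 2.0809
Balance = $18,346.77

$18,346.77


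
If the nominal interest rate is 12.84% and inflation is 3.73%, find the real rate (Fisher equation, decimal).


Formula: (1 + r_real) = (1 + r_nom) / (1 + inflation)
Substituting: (1 + r_real) = 1.1284 / 1.0373
(1 + r_real) = 1.087824
r_real = 1.087824 - 1 = 0.087824

0.087824


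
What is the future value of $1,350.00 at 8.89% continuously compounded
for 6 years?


Formula: FV = P * e^(r*t)
Exponent: r*t = 0.0889 * 6 = 0.5334
e^(0.5334) = 1.704719
FV = $1,350.00 * 1.704719 = $2,301.37

$2,301.37


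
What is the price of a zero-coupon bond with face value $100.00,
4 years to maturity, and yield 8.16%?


Formula: Price = FV / (1 + r)^n
Substituting: Price = $100.00 / (1 + 0.0816)^4
Discount factor: (1.0816)^4 = 1.368569
Price = $100.00 / 1.368569 = $73.07

$73.07


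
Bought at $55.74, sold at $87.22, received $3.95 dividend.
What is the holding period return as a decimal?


Formula: HPR = (P1 - P0 + D) / P0
Gain: $87.22 - $55.74 + $3.95 = $35.43
HPR = $35.43 / $55.74 = 0.6356

0.6356


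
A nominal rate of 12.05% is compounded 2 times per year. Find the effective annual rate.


Formula: EAR = (1 + r/m)^m - 1
Period rate: r/m = 0.1205 / 2 = 0.06025
Compounding: (1 + 0.06025)^2 = 1.12413
EAR = 1.12413 - 1 = 0.12413

0.12413


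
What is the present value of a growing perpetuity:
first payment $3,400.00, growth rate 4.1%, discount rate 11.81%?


Formula: PV = C / (r - g)
Spread: r - g = 0.1181 - 0.041 = 0.0771
Substituting: PV = $3,400.00 / 0.0771
PV = $44,098.57

$44,098.57


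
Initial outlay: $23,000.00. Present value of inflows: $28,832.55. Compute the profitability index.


Formula: PI = PV(cash flows) / initial investment
Substituting: PI = $28,832.55 / $23,000.00
PI = 1.2536

1.2536


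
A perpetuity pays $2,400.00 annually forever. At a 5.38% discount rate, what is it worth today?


Formula: PV = C / r
Substituting: PV = $2,400.00 / 0.0538
PV = $44,609.67

$44,609.67


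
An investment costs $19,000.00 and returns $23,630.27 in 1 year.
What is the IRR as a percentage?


Formula: IRR = C1/C0 - 1
Substituting: IRR = $23,630.27 / $19,000.00 - 1
Ratio: 1.243698 - 1 = 0.243698
IRR = 24.3698%

24.3698%


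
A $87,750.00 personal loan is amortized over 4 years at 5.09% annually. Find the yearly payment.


Formula: PMT = PV * r / (1 - (1+r)^(-n))
Denominator: 1 - (1 + 0.0509)^(-4) = 0.180112
Numerator: $87,750.00 * 0.0509 = 4466.475
PMT = 4466.475 / 0.180112 = $24,798.29

$24,798.29


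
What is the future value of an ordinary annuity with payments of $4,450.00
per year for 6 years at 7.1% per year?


Formula: FV = PMT * ((1+r)^n - 1) / r
Growth factor: (1 + 0.071)^6 = 1.509165
Numerator: 1.509165 - 1 = 0.509165
FV = $4,450.00 * 0.509165 / 0.071 = $31,912.48

$31,912.48


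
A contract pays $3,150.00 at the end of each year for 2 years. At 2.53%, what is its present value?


Formula: PV = PMT * (1 - (1+r)^(-n)) / r
Discount factor: (1 + 0.0253)^(-2) = 0.951257
Bracket: 1 - 0.951257 = 0.048743
PV = $3,150.00 * 0.048743 / 0.0253 = $6,068.73

$6,068.73


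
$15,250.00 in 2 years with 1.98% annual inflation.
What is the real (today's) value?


Formula: Real value = nominal / (1 + inflation)^years
Price level: (1 + 0.0198)^2 = 1.039992
Real value = $15,250.00 / 1.039992 = $14,663.57

$14,663.57


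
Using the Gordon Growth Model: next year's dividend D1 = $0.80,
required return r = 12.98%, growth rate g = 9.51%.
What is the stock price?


Formula: P = D1 / (r - g)
Spread: r - g = 0.1298 - 0.0951 = 0.0347
Substituting: P = $0.80 / 0.0347
P = $23.05

$23.05


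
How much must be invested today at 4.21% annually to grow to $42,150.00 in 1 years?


Formula: PV = FV / (1 + r)^n
Substituting: PV = $42,150.00 / (1 + 0.0421)^1
Discount factor: (1.0421)^1 = 1.0421
PV = $42,150.00 / 1.0421 = $40,447.17

$40,447.17


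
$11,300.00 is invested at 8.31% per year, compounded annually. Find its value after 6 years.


Formula: FV = P * (1 + r)^n
Substituting: FV = $11,300.00 * (1 + 0.0831)^6
Growth factor: (1.0831)^6 = 1.614401
FV = $11,300.00 * 1.614401 = $18,242.73

$18,242.73


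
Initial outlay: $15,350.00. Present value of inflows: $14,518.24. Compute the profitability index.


Formula: PI = PV(cash flows) / initial investment
Substituting: PI = $14,518.24 / $15,350.00
PI = 0.9458

0.9458


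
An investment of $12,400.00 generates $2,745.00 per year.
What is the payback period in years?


Formula: Payback = investment / annual cash flow
Substituting: Payback = $12,400.00 / $2,745.00
Payback = 4.5173 years

4.5173 years


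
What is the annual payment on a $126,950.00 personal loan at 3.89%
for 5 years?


Formula: PMT = PV * r / (1 - (1+r)^(-n))
Denominator: 1 - (1 + 0.0389)^(-5) = 0.173712
Numerator: $126,950.00 * 0.0389 = 4938.355
PMT = 4938.355 / 0.173712 = $28,428.35

$28,428.35


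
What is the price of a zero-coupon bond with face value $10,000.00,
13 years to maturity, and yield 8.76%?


Formula: Price = FV / (1 + r)^n
Substituting: Price = $10,000.00 / (1 + 0.0876)^13
Discount factor: (1.0876)^13 = 2.979199
Price = $10,000.00 / 2.979199 = $3,356.61

$3,356.61


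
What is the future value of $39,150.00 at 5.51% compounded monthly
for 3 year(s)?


Formula: FV = P * (1 + r/m)^(m*t)
Period rate: r/m = 0.0551 / 12 = 0.004592
Total periods: m*t = 12 * 3 = 36
Growth factor: (1 + 0.004592)^36 = 1.179301
FV = $39,150.00 * 1.179301 = $46,169.62

$46,169.62


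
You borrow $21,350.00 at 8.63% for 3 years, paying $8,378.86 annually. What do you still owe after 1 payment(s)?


Formula: Balance = PV*(1+r)^k - PMT*((1+r)^k - 1)/r
Growth: (1 + 0.0863)^1 = 1.0863
Accumulated factor: ((1+r)^k - 1)/r = 1.0
Balance = $21,350.00 * 1.0863 - $8,378.86 * 1.0
Balance = $14,813.65

$14,813.65


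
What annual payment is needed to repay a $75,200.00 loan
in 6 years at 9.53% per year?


Formula: PMT = PV * r / (1 - (1+r)^(-n))
Denominator: 1 - (1 + 0.0953)^(-6) = 0.420836
Numerator: $75,200.00 * 0.0953 = 7166.56
PMT = 7166.56 / 0.420836 = $17,029.34

$17,029.34


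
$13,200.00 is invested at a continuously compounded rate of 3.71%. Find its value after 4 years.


Formula: FV = P * e^(r*t)
Exponent: r*t = 0.0371 * 4 = 0.1484
e^(0.1484) = 1.159977
FV = $13,200.00 * 1.159977 = $15,311.69

$15,311.69


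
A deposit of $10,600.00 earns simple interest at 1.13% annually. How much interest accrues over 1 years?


Formula: I = P * r * t
Substituting: I = $10,600.00 * 0.0113 * 1
Step: I = $10,600.00 * 0.0113
I = $119.78

$119.78


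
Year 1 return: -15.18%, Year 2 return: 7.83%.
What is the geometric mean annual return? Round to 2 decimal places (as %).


Formula: Geometric mean = ((1+r1)*(1+r2))^(1/2) - 1
Product: (1 + -0.1518) * (1 + 0.0783) = 0.8482 * 1.0783 = 0.914614
Square root: 0.914614^0.5 = 0.956355
Geometric mean = 0.956355 - 1 = -0.043645
As percentage: -4.36%

-4.36%


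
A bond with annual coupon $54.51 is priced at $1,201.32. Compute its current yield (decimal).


Formula: Current yield = annual coupon / price
Substituting: CY = $54.51 / $1,201.32
CY = 0.045375

0.045375


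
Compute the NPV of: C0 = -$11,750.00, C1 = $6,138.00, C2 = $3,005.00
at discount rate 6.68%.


Formula: NPV = C0 + C1/(1+r) + C2/(1+r)^2
Discount C1: $6,138.00 / (1 + 0.0668) = $5,753.66
Discount C2: $3,005.00 / (1 + 0.0668)^2 = $2,640.45
NPV = -$11,750.00 + $5,753.66 + $2,640.45 = -$3,355.89

-$3,355.89


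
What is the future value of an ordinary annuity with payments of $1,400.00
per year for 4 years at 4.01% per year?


Formula: FV = PMT * ((1+r)^n - 1) / r
Growth factor: (1 + 0.0401)^4 = 1.170309
Numerator: 1.170309 - 1 = 0.170309
FV = $1,400.00 * 0.170309 / 0.0401 = $5,945.94

$5,945.94


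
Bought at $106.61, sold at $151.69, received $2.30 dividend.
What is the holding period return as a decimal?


Formula: HPR = (P1 - P0 + D) / P0
Gain: $151.69 - $106.61 + $2.30 = $47.38
HPR = $47.38 / $106.61 = 0.4444

0.4444


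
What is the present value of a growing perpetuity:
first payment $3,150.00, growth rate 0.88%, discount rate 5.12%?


Formula: PV = C / (r - g)
Spread: r - g = 0.0512 - 0.0088 = 0.0424
Substituting: PV = $3,150.00 / 0.0424
PV = $74,292.45

$74,292.45


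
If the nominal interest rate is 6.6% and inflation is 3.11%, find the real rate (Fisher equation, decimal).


Formula: (1 + r_real) = (1 + r_nom) / (1 + inflation)
Substituting: (1 + r_real) = 1.066 / 1.0311
(1 + r_real) = 1.033847
r_real = 1.033847 - 1 = 0.033847

0.033847


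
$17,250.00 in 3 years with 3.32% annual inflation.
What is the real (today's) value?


Formula: Real value = nominal / (1 + inflation)^years
Price level: (1 + 0.0332)^3 = 1.102943
Real value = $17,250.00 / 1.102943 = $15,639.97

$15,639.97


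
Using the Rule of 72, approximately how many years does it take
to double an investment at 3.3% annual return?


Formula: Years ≈ 72 / r
Substituting: Years ≈ 72 / 3.3
Years ≈ 21.8

21.8 years


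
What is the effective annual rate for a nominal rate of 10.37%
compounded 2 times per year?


Formula: EAR = (1 + r/m)^m - 1
Period rate: r/m = 0.1037 / 2 = 0.05185
Compounding: (1 + 0.05185)^2 = 1.106388
EAR = 1.106388 - 1 = 0.106388

0.106388


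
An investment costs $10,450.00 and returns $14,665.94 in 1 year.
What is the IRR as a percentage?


Formula: IRR = C1/C0 - 1
Substituting: IRR = $14,665.94 / $10,450.00 - 1
Ratio: 1.403439 - 1 = 0.403439
IRR = 40.3439%

40.3439%


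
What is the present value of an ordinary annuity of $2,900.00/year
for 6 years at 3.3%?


Formula: PV = PMT * (1 - (1+r)^(-n)) / r
Discount factor: (1 + 0.033)^(-6) = 0.822997
Bracket: 1 - 0.822997 = 0.177003
PV = $2,900.00 * 0.177003 / 0.033 = $15,554.84

$15,554.84


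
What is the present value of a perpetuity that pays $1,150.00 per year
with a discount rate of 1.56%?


Formula: PV = C / r
Substituting: PV = $1,150.00 / 0.0156
PV = $73,717.95

$73,717.95


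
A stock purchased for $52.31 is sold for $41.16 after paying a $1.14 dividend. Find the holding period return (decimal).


Formula: HPR = (P1 - P0 + D) / P0
Gain: $41.16 - $52.31 + $1.14 = -$10.01
HPR = -$10.01 / $52.31 = -0.1914

-0.1914


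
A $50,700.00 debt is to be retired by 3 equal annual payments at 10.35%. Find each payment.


Formula: PMT = PV * r / (1 - (1+r)^(-n))
Denominator: 1 - (1 + 0.1035)^(-3) = 0.255811
Numerator: $50,700.00 * 0.1035 = 5247.45
PMT = 5247.45 / 0.255811 = $20,512.96

$20,512.96


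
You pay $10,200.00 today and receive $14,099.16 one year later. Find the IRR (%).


Formula: IRR = C1/C0 - 1
Substituting: IRR = $14,099.16 / $10,200.00 - 1
Ratio: 1.382271 - 1 = 0.382271
IRR = 38.2271%

38.2271%


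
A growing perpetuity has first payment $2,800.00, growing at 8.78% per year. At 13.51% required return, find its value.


Formula: PV = C / (r - g)
Spread: r - g = 0.1351 - 0.0878 = 0.0473
Substituting: PV = $2,800.00 / 0.0473
PV = $59,196.62

$59,196.62


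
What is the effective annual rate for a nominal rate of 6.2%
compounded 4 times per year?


Formula: EAR = (1 + r/m)^m - 1
Period rate: r/m = 0.062 / 4 = 0.0155
Compounding: (1 + 0.0155)^4 = 1.063456
EAR = 1.063456 - 1 = 0.063456

0.063456


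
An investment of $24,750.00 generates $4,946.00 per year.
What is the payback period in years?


Formula: Payback = investment / annual cash flow
Substituting: Payback = $24,750.00 / $4,946.00
Payback = 5.004 years

5.004 years


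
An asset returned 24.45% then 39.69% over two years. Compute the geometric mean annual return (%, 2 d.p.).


Formula: Geometric mean = ((1+r1)*(1+r2))^(1/2) - 1
Product: (1 + 0.2445) * (1 + 0.3969) = 1.2445 * 1.3969 = 1.738442
Square root: 1.738442^0.5 = 1.3185
Geometric mean = 1.3185 - 1 = 0.3185
As percentage: 31.85%

31.85%


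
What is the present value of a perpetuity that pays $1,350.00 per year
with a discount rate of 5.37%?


Formula: PV = C / r
Substituting: PV = $1,350.00 / 0.0537
PV = $25,139.66

$25,139.66


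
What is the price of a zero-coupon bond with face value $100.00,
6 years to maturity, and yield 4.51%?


Formula: Price = FV / (1 + r)^n
Substituting: Price = $100.00 / (1 + 0.0451)^6
Discount factor: (1.0451)^6 = 1.303008
Price = $100.00 / 1.303008 = $76.75

$76.75


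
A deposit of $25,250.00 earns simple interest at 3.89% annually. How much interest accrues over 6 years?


Formula: I = P * r * t
Substituting: I = $25,250.00 * 0.0389 * 6
Step: I = $25,250.00 * 0.2334
I = $5,893.35

$5,893.35


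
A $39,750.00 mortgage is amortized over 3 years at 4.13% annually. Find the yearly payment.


Formula: PMT = PV * r / (1 - (1+r)^(-n))
Denominator: 1 - (1 + 0.0413)^(-3) = 0.114329
Numerator: $39,750.00 * 0.0413 = 1641.675
PMT = 1641.675 / 0.114329 = $14,359.21

$14,359.21


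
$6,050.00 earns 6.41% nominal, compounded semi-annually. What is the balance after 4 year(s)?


Formula: FV = P * (1 + r/m)^(m*t)
Period rate: r/m = 0.0641 / 2 = 0.03205
Total periods: m*t = 2 * 4 = 8
Growth factor: (1 + 0.03205)^8 = 1.287081
FV = $6,050.00 * 1.287081 = $7,786.84

$7,786.84


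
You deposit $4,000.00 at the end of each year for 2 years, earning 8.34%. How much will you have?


Formula: FV = PMT * ((1+r)^n - 1) / r
Growth factor: (1 + 0.0834)^2 = 1.173756
Numerator: 1.173756 - 1 = 0.173756
FV = $4,000.00 * 0.173756 / 0.0834 = $8,333.60

$8,333.60


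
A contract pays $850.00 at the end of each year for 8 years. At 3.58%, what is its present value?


Formula: PV = PMT * (1 - (1+r)^(-n)) / r
Discount factor: (1 + 0.0358)^(-8) = 0.754732
Bracket: 1 - 0.754732 = 0.245268
PV = $850.00 * 0.245268 / 0.0358 = $5,823.40

$5,823.40


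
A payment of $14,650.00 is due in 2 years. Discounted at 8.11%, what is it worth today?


Formula: PV = FV / (1 + r)^n
Substituting: PV = $14,650.00 / (1 + 0.0811)^2
Discount factor: (1.0811)^2 = 1.168777
PV = $14,650.00 / 1.168777 = $12,534.47

$12,534.47


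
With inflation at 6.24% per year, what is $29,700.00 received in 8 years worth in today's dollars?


Formula: Real value = nominal / (1 + inflation)^years
Price level: (1 + 0.0624)^8 = 1.622948
Real value = $29,700.00 / 1.622948 = $18,300.04

$18,300.04


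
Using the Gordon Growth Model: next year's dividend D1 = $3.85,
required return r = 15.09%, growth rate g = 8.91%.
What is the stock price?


Formula: P = D1 / (r - g)
Spread: r - g = 0.1509 - 0.0891 = 0.0618
Substituting: P = $3.85 / 0.0618
P = $62.30

$62.30


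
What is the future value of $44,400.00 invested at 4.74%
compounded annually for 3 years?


Formula: FV = P * (1 + r)^n
Substituting: FV = $44,400.00 * (1 + 0.0474)^3
Growth factor: (1.0474)^3 = 1.149047
FV = $44,400.00 * 1.149047 = $51,017.68

$51,017.68


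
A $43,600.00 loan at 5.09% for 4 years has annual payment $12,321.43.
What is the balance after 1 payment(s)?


Formula: Balance = PV*(1+r)^k - PMT*((1+r)^k - 1)/r
Growth: (1 + 0.0509)^1 = 1.0509
Accumulated factor: ((1+r)^k - 1)/r = 1.0
Balance = $43,600.00 * 1.0509 - $12,321.43 * 1.0
Balance = $33,497.81

$33,497.81


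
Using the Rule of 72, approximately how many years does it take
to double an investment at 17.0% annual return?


Formula: Years ≈ 72 / r
Substituting: Years ≈ 72 / 17.0
Years ≈ 4.2

4.2 years


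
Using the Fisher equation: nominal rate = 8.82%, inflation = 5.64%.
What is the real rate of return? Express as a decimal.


Formula: (1 + r_real) = (1 + r_nom) / (1 + inflation)
Substituting: (1 + r_real) = 1.0882 / 1.0564
(1 + r_real) = 1.030102
r_real = 1.030102 - 1 = 0.030102

0.030102


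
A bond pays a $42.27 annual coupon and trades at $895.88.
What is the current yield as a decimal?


Formula: Current yield = annual coupon / price
Substituting: CY = $42.27 / $895.88
CY = 0.047183

0.047183


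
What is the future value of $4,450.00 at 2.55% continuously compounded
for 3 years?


Formula: FV = P * e^(r*t)
Exponent: r*t = 0.0255 * 3 = 0.0765
e^(0.0765) = 1.079502
FV = $4,450.00 * 1.079502 = $4,803.78

$4,803.78


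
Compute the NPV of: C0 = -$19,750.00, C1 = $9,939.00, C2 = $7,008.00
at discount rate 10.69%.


Formula: NPV = C0 + C1/(1+r) + C2/(1+r)^2
Discount C1: $9,939.00 / (1 + 0.1069) = $8,979.13
Discount C2: $7,008.00 / (1 + 0.1069)^2 = $5,719.75
NPV = -$19,750.00 + $8,979.13 + $5,719.75 = -$5,051.12

-$5,051.12


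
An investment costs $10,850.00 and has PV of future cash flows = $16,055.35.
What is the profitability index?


Formula: PI = PV(cash flows) / initial investment
Substituting: PI = $16,055.35 / $10,850.00
PI = 1.4798

1.4798


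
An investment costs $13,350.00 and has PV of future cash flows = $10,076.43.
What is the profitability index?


Formula: PI = PV(cash flows) / initial investment
Substituting: PI = $10,076.43 / $13,350.00
PI = 0.7548

0.7548


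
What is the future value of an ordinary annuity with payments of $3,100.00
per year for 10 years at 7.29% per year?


Formula: FV = PMT * ((1+r)^n - 1) / r
Growth factor: (1 + 0.0729)^10 = 2.021122
Numerator: 2.021122 - 1 = 1.021122
FV = $3,100.00 * 1.021122 / 0.0729 = $43,422.18

$43,422.18


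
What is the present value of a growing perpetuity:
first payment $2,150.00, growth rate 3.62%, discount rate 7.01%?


Formula: PV = C / (r - g)
Spread: r - g = 0.0701 - 0.0362 = 0.0339
Substituting: PV = $2,150.00 / 0.0339
PV = $63,421.83

$63,421.83


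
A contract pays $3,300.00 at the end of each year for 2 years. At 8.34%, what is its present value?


Formula: PV = PMT * (1 - (1+r)^(-n)) / r
Discount factor: (1 + 0.0834)^(-2) = 0.851966
Bracket: 1 - 0.851966 = 0.148034
PV = $3,300.00 * 0.148034 / 0.0834 = $5,857.45

$5,857.45


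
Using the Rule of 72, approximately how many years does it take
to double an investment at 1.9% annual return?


Formula: Years ≈ 72 / r
Substituting: Years ≈ 72 / 1.9
Years ≈ 37.9

37.9 years


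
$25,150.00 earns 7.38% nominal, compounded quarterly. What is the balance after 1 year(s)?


Formula: FV = P * (1 + r/m)^(m*t)
Period rate: r/m = 0.0738 / 4 = 0.01845
Total periods: m*t = 4 * 1 = 4
Growth factor: (1 + 0.01845)^4 = 1.075868
FV = $25,150.00 * 1.075868 = $27,058.07

$27,058.07


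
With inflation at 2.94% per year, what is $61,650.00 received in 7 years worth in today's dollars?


Formula: Real value = nominal / (1 + inflation)^years
Price level: (1 + 0.0294)^7 = 1.224868
Real value = $61,650.00 / 1.224868 = $50,331.97

$50,331.97


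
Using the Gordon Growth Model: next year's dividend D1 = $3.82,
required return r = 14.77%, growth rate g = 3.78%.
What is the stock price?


Formula: P = D1 / (r - g)
Spread: r - g = 0.1477 - 0.0378 = 0.1099
Substituting: P = $3.82 / 0.1099
P = $34.76

$34.76


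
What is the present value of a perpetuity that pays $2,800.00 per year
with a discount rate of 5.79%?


Formula: PV = C / r
Substituting: PV = $2,800.00 / 0.0579
PV = $48,359.24

$48,359.24


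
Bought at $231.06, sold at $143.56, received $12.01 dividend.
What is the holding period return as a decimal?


Formula: HPR = (P1 - P0 + D) / P0
Gain: $143.56 - $231.06 + $12.01 = -$75.49
HPR = -$75.49 / $231.06 = -0.3267

-0.3267


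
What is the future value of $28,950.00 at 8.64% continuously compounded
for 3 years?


Formula: FV = P * e^(r*t)
Exponent: r*t = 0.0864 * 3 = 0.2592
e^(0.2592) = 1.295893
FV = $28,950.00 * 1.295893 = $37,516.10

$37,516.10


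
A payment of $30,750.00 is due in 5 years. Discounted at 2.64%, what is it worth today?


Formula: PV = FV / (1 + r)^n
Substituting: PV = $30,750.00 / (1 + 0.0264)^5
Discount factor: (1.0264)^5 = 1.139156
PV = $30,750.00 / 1.139156 = $26,993.67

$26,993.67


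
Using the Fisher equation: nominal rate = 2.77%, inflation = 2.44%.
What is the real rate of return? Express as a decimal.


Formula: (1 + r_real) = (1 + r_nom) / (1 + inflation)
Substituting: (1 + r_real) = 1.0277 / 1.0244
(1 + r_real) = 1.003221
r_real = 1.003221 - 1 = 0.003221

0.003221


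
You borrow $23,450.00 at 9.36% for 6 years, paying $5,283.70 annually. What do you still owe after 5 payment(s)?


Formula: Balance = PV*(1+r)^k - PMT*((1+r)^k - 1)/r
Growth: (1 + 0.0936)^5 = 1.564201
Accumulated factor: ((1+r)^k - 1)/r = 6.027786
Balance = $23,450.00 * 1.564201 - $5,283.70 * 6.027786
Balance = $4,831.49

$4,831.49


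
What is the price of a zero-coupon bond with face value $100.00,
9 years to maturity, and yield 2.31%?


Formula: Price = FV / (1 + r)^n
Substituting: Price = $100.00 / (1 + 0.0231)^9
Discount factor: (1.0231)^9 = 1.228182
Price = $100.00 / 1.228182 = $81.42

$81.42


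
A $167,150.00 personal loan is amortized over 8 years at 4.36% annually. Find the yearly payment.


Formula: PMT = PV * r / (1 - (1+r)^(-n))
Denominator: 1 - (1 + 0.0436)^(-8) = 0.289233
Numerator: $167,150.00 * 0.0436 = 7287.74
PMT = 7287.74 / 0.289233 = $25,196.80

$25,196.80


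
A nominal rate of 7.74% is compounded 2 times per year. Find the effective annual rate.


Formula: EAR = (1 + r/m)^m - 1
Period rate: r/m = 0.0774 / 2 = 0.0387
Compounding: (1 + 0.0387)^2 = 1.078898
EAR = 1.078898 - 1 = 0.078898

0.078898


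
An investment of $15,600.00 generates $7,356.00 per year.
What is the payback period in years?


Formula: Payback = investment / annual cash flow
Substituting: Payback = $15,600.00 / $7,356.00
Payback = 2.1207 years

2.1207 years


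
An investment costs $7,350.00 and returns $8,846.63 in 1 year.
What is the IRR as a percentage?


Formula: IRR = C1/C0 - 1
Substituting: IRR = $8,846.63 / $7,350.00 - 1
Ratio: 1.203623 - 1 = 0.203623
IRR = 20.3623%

20.3623%


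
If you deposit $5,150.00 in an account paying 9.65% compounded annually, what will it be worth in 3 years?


Formula: FV = P * (1 + r)^n
Substituting: FV = $5,150.00 * (1 + 0.0965)^3
Growth factor: (1.0965)^3 = 1.318335
FV = $5,150.00 * 1.318335 = $6,789.43

$6,789.43


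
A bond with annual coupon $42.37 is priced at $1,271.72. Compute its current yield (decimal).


Formula: Current yield = annual coupon / price
Substituting: CY = $42.37 / $1,271.72
CY = 0.033317

0.033317


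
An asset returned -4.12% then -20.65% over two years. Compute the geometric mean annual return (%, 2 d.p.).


Formula: Geometric mean = ((1+r1)*(1+r2))^(1/2) - 1
Product: (1 + -0.0412) * (1 + -0.2065) = 0.9588 * 0.7935 = 0.760808
Square root: 0.760808^0.5 = 0.872243
Geometric mean = 0.872243 - 1 = -0.127757
As percentage: -12.78%

-12.78%


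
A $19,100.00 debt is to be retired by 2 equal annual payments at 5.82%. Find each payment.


Formula: PMT = PV * r / (1 - (1+r)^(-n))
Denominator: 1 - (1 + 0.0582)^(-2) = 0.106973
Numerator: $19,100.00 * 0.0582 = 1111.62
PMT = 1111.62 / 0.106973 = $10,391.57

$10,391.57


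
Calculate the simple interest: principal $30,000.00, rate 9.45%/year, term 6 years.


Formula: I = P * r * t
Substituting: I = $30,000.00 * 0.0945 * 6
Step: I = $30,000.00 * 0.567
I = $17,010.00

$17,010.00


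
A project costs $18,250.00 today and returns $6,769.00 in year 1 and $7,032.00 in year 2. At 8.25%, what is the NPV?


Formula: NPV = C0 + C1/(1+r) + C2/(1+r)^2
Discount C1: $6,769.00 / (1 + 0.0825) = $6,253.12
Discount C2: $7,032.00 / (1 + 0.0825)^2 = $6,000.99
NPV = -$18,250.00 + $6,253.12 + $6,000.99 = -$5,995.89

-$5,995.89


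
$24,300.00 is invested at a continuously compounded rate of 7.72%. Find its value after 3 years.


Formula: FV = P * e^(r*t)
Exponent: r*t = 0.0772 * 3 = 0.2316
e^(0.2316) = 1.260615
FV = $24,300.00 * 1.260615 = $30,632.95

$30,632.95


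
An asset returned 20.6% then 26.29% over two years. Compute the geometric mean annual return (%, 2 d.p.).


Formula: Geometric mean = ((1+r1)*(1+r2))^(1/2) - 1
Product: (1 + 0.206) * (1 + 0.2629) = 1.206 * 1.2629 = 1.523057
Square root: 1.523057^0.5 = 1.234122
Geometric mean = 1.234122 - 1 = 0.234122
As percentage: 23.41%

23.41%


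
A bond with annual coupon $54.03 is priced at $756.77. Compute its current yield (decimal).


Formula: Current yield = annual coupon / price
Substituting: CY = $54.03 / $756.77
CY = 0.071396

0.071396


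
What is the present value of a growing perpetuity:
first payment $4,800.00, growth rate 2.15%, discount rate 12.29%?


Formula: PV = C / (r - g)
Spread: r - g = 0.1229 - 0.0215 = 0.1014
Substituting: PV = $4,800.00 / 0.1014
PV = $47,337.28

$47,337.28


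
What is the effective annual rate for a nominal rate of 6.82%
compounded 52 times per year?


Formula: EAR = (1 + r/m)^m - 1
Period rate: r/m = 0.0682 / 52 = 0.001312
Compounding: (1 + 0.001312)^52 = 1.070532
EAR = 1.070532 - 1 = 0.070532

0.070532


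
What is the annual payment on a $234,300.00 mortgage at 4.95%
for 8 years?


Formula: PMT = PV * r / (1 - (1+r)^(-n))
Denominator: 1 - (1 + 0.0495)^(-8) = 0.320577
Numerator: $234,300.00 * 0.0495 = 11597.85
PMT = 11597.85 / 0.320577 = $36,178.09

$36,178.09


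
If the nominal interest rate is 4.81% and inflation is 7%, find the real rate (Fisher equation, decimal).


Formula: (1 + r_real) = (1 + r_nom) / (1 + inflation)
Substituting: (1 + r_real) = 1.0481 / 1.07
(1 + r_real) = 0.979533
r_real = 0.979533 - 1 = -0.020467

-0.020467


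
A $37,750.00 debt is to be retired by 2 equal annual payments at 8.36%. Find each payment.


Formula: PMT = PV * r / (1 - (1+r)^(-n))
Denominator: 1 - (1 + 0.0836)^(-2) = 0.148348
Numerator: $37,750.00 * 0.0836 = 3155.9
PMT = 3155.9 / 0.148348 = $21,273.58

$21,273.58


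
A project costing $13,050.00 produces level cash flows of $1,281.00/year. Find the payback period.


Formula: Payback = investment / annual cash flow
Substituting: Payback = $13,050.00 / $1,281.00
Payback = 10.1874 years

10.1874 years


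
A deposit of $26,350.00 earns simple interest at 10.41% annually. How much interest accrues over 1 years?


Formula: I = P * r * t
Substituting: I = $26,350.00 * 0.1041 * 1
Step: I = $26,350.00 * 0.1041
I = $2,743.04

$2,743.04


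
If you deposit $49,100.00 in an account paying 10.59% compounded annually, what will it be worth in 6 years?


Formula: FV = P * (1 + r)^n
Substituting: FV = $49,100.00 * (1 + 0.1059)^6
Growth factor: (1.1059)^6 = 1.829343
FV = $49,100.00 * 1.829343 = $89,820.74

$89,820.74


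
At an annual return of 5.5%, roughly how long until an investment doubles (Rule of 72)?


Formula: Years ≈ 72 / r
Substituting: Years ≈ 72 / 5.5
Years ≈ 13.1

13.1 years


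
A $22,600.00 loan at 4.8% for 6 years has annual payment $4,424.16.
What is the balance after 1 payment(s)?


Formula: Balance = PV*(1+r)^k - PMT*((1+r)^k - 1)/r
Growth: (1 + 0.048)^1 = 1.048
Accumulated factor: ((1+r)^k - 1)/r = 1.0
Balance = $22,600.00 * 1.048 - $4,424.16 * 1.0
Balance = $19,260.64

$19,260.64


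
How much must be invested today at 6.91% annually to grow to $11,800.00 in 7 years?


Formula: PV = FV / (1 + r)^n
Substituting: PV = $11,800.00 / (1 + 0.0691)^7
Discount factor: (1.0691)^7 = 1.596351
PV = $11,800.00 / 1.596351 = $7,391.86

$7,391.86


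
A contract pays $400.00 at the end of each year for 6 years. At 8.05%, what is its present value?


Formula: PV = PMT * (1 - (1+r)^(-n)) / r
Discount factor: (1 + 0.0805)^(-6) = 0.628422
Bracket: 1 - 0.628422 = 0.371578
PV = $400.00 * 0.371578 / 0.0805 = $1,846.35

$1,846.35


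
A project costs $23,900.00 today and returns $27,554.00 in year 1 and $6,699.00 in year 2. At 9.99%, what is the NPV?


Formula: NPV = C0 + C1/(1+r) + C2/(1+r)^2
Discount C1: $27,554.00 / (1 + 0.0999) = $25,051.37
Discount C2: $6,699.00 / (1 + 0.0999)^2 = $5,537.37
NPV = -$23,900.00 + $25,051.37 + $5,537.37 = $6,688.74

$6,688.74


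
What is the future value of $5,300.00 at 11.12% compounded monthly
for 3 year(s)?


Formula: FV = P * (1 + r/m)^(m*t)
Period rate: r/m = 0.1112 / 12 = 0.009267
Total periods: m*t = 12 * 3 = 36
Growth factor: (1 + 0.009267)^36 = 1.393842
FV = $5,300.00 * 1.393842 = $7,387.36

$7,387.36


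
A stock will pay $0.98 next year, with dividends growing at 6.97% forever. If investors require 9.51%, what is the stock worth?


Formula: P = D1 / (r - g)
Spread: r - g = 0.0951 - 0.0697 = 0.0254
Substituting: P = $0.98 / 0.0254
P = $38.58

$38.58


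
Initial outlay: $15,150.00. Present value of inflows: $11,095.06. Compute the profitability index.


Formula: PI = PV(cash flows) / initial investment
Substituting: PI = $11,095.06 / $15,150.00
PI = 0.7323

0.7323


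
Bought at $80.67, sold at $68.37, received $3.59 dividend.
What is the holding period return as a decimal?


Formula: HPR = (P1 - P0 + D) / P0
Gain: $68.37 - $80.67 + $3.59 = -$8.71
HPR = -$8.71 / $80.67 = -0.108

-0.108


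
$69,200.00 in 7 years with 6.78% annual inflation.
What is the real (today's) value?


Formula: Real value = nominal / (1 + inflation)^years
Price level: (1 + 0.0678)^7 = 1.582812
Real value = $69,200.00 / 1.582812 = $43,719.65

$43,719.65


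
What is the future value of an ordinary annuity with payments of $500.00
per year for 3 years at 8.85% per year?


Formula: FV = PMT * ((1+r)^n - 1) / r
Growth factor: (1 + 0.0885)^3 = 1.28969
Numerator: 1.28969 - 1 = 0.28969
FV = $500.00 * 0.28969 / 0.0885 = $1,636.67

$1,636.67


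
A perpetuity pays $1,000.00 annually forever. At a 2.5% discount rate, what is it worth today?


Formula: PV = C / r
Substituting: PV = $1,000.00 / 0.025
PV = $40,000.00

$40,000.00


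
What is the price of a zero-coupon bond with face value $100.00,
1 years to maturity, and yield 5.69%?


Formula: Price = FV / (1 + r)^n
Substituting: Price = $100.00 / (1 + 0.0569)^1
Discount factor: (1.0569)^1 = 1.0569
Price = $100.00 / 1.0569 = $94.62

$94.62


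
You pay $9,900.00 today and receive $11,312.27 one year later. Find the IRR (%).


Formula: IRR = C1/C0 - 1
Substituting: IRR = $11,312.27 / $9,900.00 - 1
Ratio: 1.142654 - 1 = 0.142654
IRR = 14.2654%

14.2654%


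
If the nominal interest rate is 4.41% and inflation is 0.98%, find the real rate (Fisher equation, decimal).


Formula: (1 + r_real) = (1 + r_nom) / (1 + inflation)
Substituting: (1 + r_real) = 1.0441 / 1.0098
(1 + r_real) = 1.033967
r_real = 1.033967 - 1 = 0.033967

0.033967


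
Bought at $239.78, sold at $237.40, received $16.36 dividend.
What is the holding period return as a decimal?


Formula: HPR = (P1 - P0 + D) / P0
Gain: $237.40 - $239.78 + $16.36 = $13.98
HPR = $13.98 / $239.78 = 0.0583

0.0583


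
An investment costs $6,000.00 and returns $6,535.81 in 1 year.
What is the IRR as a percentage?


Formula: IRR = C1/C0 - 1
Substituting: IRR = $6,535.81 / $6,000.00 - 1
Ratio: 1.089302 - 1 = 0.089302
IRR = 8.9302%

8.9302%


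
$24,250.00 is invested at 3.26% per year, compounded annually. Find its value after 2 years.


Formula: FV = P * (1 + r)^n
Substituting: FV = $24,250.00 * (1 + 0.0326)^2
Growth factor: (1.0326)^2 = 1.066263
FV = $24,250.00 * 1.066263 = $25,856.87

$25,856.87


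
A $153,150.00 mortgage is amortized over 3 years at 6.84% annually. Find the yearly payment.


Formula: PMT = PV * r / (1 - (1+r)^(-n))
Denominator: 1 - (1 + 0.0684)^(-3) = 0.180029
Numerator: $153,150.00 * 0.0684 = 10475.46
PMT = 10475.46 / 0.180029 = $58,187.55

$58,187.55


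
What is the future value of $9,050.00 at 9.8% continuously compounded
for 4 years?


Formula: FV = P * e^(r*t)
Exponent: r*t = 0.098 * 4 = 0.392
e^(0.392) = 1.479938
FV = $9,050.00 * 1.479938 = $13,393.44

$13,393.44


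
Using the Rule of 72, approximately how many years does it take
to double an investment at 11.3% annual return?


Formula: Years ≈ 72 / r
Substituting: Years ≈ 72 / 11.3
Years ≈ 6.4

6.4 years


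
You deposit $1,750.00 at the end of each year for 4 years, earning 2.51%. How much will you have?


Formula: FV = PMT * ((1+r)^n - 1) / r
Growth factor: (1 + 0.0251)^4 = 1.104244
Numerator: 1.104244 - 1 = 0.104244
FV = $1,750.00 * 0.104244 / 0.0251 = $7,267.99

$7,267.99


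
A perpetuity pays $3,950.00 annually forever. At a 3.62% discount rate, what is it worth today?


Formula: PV = C / r
Substituting: PV = $3,950.00 / 0.0362
PV = $109,116.02

$109,116.02


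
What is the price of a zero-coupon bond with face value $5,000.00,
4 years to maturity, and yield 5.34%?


Formula: Price = FV / (1 + r)^n
Substituting: Price = $5,000.00 / (1 + 0.0534)^4
Discount factor: (1.0534)^4 = 1.231327
Price = $5,000.00 / 1.231327 = $4,060.66

$4,060.66


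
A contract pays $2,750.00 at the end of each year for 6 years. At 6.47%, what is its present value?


Formula: PV = PMT * (1 - (1+r)^(-n)) / r
Discount factor: (1 + 0.0647)^(-6) = 0.686494
Bracket: 1 - 0.686494 = 0.313506
PV = $2,750.00 * 0.313506 / 0.0647 = $13,325.23

$13,325.23


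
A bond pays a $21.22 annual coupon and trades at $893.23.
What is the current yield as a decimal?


Formula: Current yield = annual coupon / price
Substituting: CY = $21.22 / $893.23
CY = 0.023756

0.023756


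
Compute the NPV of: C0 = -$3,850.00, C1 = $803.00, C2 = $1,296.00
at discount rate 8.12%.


Formula: NPV = C0 + C1/(1+r) + C2/(1+r)^2
Discount C1: $803.00 / (1 + 0.0812) = $742.69
Discount C2: $1,296.00 / (1 + 0.0812)^2 = $1,108.65
NPV = -$3,850.00 + $742.69 + $1,108.65 = -$1,998.66

-$1,998.66


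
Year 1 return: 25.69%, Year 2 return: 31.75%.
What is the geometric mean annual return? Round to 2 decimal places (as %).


Formula: Geometric mean = ((1+r1)*(1+r2))^(1/2) - 1
Product: (1 + 0.2569) * (1 + 0.3175) = 1.2569 * 1.3175 = 1.655966
Square root: 1.655966^0.5 = 1.286843
Geometric mean = 1.286843 - 1 = 0.286843
As percentage: 28.68%

28.68%


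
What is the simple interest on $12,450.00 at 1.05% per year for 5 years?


Formula: I = P * r * t
Substituting: I = $12,450.00 * 0.0105 * 5
Step: I = $12,450.00 * 0.0525
I = $653.63

$653.63


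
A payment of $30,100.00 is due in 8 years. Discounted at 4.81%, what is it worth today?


Formula: PV = FV / (1 + r)^n
Substituting: PV = $30,100.00 / (1 + 0.0481)^8
Discount factor: (1.0481)^8 = 1.456202
PV = $30,100.00 / 1.456202 = $20,670.20

$20,670.20


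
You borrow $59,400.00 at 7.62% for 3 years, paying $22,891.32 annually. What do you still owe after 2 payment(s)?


Formula: Balance = PV*(1+r)^k - PMT*((1+r)^k - 1)/r
Growth: (1 + 0.0762)^2 = 1.158206
Accumulated factor: ((1+r)^k - 1)/r = 2.0762
Balance = $59,400.00 * 1.158206 - $22,891.32 * 2.0762
Balance = $21,270.50

$21,270.50


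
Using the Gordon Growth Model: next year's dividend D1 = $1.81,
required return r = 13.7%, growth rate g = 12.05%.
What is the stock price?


Formula: P = D1 / (r - g)
Spread: r - g = 0.137 - 0.1205 = 0.0165
Substituting: P = $1.81 / 0.0165
P = $109.70

$109.70


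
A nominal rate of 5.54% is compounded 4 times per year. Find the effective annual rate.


Formula: EAR = (1 + r/m)^m - 1
Period rate: r/m = 0.0554 / 4 = 0.01385
Compounding: (1 + 0.01385)^4 = 1.056562
EAR = 1.056562 - 1 = 0.056562

0.056562


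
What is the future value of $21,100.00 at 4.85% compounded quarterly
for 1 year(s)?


Formula: FV = P * (1 + r/m)^(m*t)
Period rate: r/m = 0.0485 / 4 = 0.012125
Total periods: m*t = 4 * 1 = 4
Growth factor: (1 + 0.012125)^4 = 1.049389
FV = $21,100.00 * 1.049389 = $22,142.11

$22,142.11


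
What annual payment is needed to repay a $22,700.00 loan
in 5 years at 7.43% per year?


Formula: PMT = PV * r / (1 - (1+r)^(-n))
Denominator: 1 - (1 + 0.0743)^(-5) = 0.301169
Numerator: $22,700.00 * 0.0743 = 1686.61
PMT = 1686.61 / 0.301169 = $5,600.21

$5,600.21


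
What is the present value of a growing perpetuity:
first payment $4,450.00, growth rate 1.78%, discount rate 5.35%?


Formula: PV = C / (r - g)
Spread: r - g = 0.0535 - 0.0178 = 0.0357
Substituting: PV = $4,450.00 / 0.0357
PV = $124,649.86

$124,649.86


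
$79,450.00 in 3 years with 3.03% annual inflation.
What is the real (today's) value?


Formula: Real value = nominal / (1 + inflation)^years
Price level: (1 + 0.0303)^3 = 1.093682
Real value = $79,450.00 / 1.093682 = $72,644.51

$72,644.51


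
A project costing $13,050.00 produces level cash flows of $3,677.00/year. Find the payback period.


Formula: Payback = investment / annual cash flow
Substituting: Payback = $13,050.00 / $3,677.00
Payback = 3.5491 years

3.5491 years


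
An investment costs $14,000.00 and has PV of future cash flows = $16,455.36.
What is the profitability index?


Formula: PI = PV(cash flows) / initial investment
Substituting: PI = $16,455.36 / $14,000.00
PI = 1.1754

1.1754


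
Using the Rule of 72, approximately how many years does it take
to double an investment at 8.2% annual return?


Formula: Years ≈ 72 / r
Substituting: Years ≈ 72 / 8.2
Years ≈ 8.8

8.8 years


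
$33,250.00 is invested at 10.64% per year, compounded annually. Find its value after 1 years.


Formula: FV = P * (1 + r)^n
Substituting: FV = $33,250.00 * (1 + 0.1064)^1
Growth factor: (1.1064)^1 = 1.1064
FV = $33,250.00 * 1.1064 = $36,787.80

$36,787.80
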